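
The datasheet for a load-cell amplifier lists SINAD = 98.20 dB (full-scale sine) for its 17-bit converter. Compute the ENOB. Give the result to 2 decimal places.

ENOB = (SINAD − 1.76) / 6.02 = (98.20 − 1.76) / 6.02 = 96.44 / 6.02 = 16.0199.

16.02 bits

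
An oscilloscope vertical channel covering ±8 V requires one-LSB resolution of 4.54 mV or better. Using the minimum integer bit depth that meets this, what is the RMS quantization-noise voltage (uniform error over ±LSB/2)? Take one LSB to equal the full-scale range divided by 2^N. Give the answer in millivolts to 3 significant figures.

Range = 8 − (-8) = 16 V.
16 V / 4.54 mV = 3524. Since 2^11 = 2048 and 2^12 = 4096, N = 12.
LSB = 16 V / 2^12 = 3.9063 mV.
RMS noise = LSB/√12 = 1.13 mV.

1.13 mV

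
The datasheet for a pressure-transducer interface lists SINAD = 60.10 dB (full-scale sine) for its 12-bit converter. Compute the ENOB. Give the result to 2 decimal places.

ENOB = (60.10 − 1.76)/6.02 = 9.6910 bits.

9.69 bits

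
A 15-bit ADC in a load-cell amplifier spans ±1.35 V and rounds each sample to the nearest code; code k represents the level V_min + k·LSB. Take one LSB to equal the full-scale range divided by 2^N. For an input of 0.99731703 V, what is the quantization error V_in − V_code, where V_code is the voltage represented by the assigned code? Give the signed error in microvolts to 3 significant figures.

−21.8 µV

Full-scale range = 1.35 V − (-1.35 V) = 2.7 V. LSB = 2.7 V / 2^15 ≈ 82.40 µV.
Position in LSBs: (0.99731703 − (-1.35)) × 32768/2.7 = 28487.7350; rounding gives k = 28488.
V_code = V_min + k × range/2^15 = -1.35 + 28488 × 2.7/32768 = 0.99733886719 V.
V_in − V_code = 0.99731703 − (0.99733886719) = −21.8 µV.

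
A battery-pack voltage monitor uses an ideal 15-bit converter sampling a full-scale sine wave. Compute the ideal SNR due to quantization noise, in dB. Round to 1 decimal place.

Ideal quantization SNR: 6.02 × 15 + 1.76 dB = 92.1 dB.

92.1 dB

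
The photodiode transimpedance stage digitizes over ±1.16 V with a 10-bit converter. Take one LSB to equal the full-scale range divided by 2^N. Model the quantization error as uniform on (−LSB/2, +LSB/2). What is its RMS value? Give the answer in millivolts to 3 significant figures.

The full-scale span is 1.16 − (-1.16) = 2.32 V.
One LSB is 2.32 V / 1024 = 2.2656 mV.
σ_q = LSB/√12 = 2.2656 mV/3.4641 = 0.654 mV.

0.654 mV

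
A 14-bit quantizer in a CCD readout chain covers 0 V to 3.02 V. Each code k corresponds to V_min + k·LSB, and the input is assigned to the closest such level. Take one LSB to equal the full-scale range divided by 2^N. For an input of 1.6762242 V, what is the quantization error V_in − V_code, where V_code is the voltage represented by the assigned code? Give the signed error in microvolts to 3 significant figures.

−38.0 µV

V_FS = 3.02 V. LSB = 3.02 V / 2^14 ≈ 184.3 µV.
(1.6762242 − (0)) / LSB = 1.6762242 × 16384/3.02 = 9093.7938. Nearest integer: k = 9094.
V_code = 0 + (9094/16384) × 3.02 = 1.6762622070 V.
Error = V_in − V_code = 1.6762242 − (1.6762622070) = −38.0 µV.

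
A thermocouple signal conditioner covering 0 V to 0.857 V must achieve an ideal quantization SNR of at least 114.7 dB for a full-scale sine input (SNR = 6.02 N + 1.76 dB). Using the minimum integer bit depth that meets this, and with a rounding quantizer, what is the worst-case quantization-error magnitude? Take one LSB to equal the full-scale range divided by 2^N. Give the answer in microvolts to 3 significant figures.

V_FS = 0.857 V.
Solving 6.02 N ≥ 114.7 − 1.76: N ≥ 18.761. Round up → N = 19.
One LSB is 0.857 V / 524288 = 1.6346 µV.
Half an LSB is 0.817 µV.

0.817 µV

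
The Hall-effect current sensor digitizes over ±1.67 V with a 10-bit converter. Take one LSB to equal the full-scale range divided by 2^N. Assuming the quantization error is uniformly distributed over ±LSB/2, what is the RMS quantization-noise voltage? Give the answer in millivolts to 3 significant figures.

Span: 1.67 V − (-1.67 V) = 3.34 V.
Step size = 3.34/1024 V = 3.2617 mV.
For a uniform distribution on [−LSB/2, +LSB/2], V_rms = LSB/√12 = 3.2617 mV/3.4641 = 0.942 mV.

0.942 mV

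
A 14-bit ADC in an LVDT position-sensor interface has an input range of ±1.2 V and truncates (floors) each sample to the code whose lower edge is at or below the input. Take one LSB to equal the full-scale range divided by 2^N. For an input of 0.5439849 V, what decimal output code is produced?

Range = 1.2 − (-1.2) = 2.4 V. LSB = 2.4 V / 2^14 ≈ 146.5 µV.
V_in − V_min = 0.5439849 − (-1.2) = 1.7439849 V.
Divide by LSB: 1.7439849 × 16384/2.4 = 11905.6036.
Truncating gives code 11905.

11905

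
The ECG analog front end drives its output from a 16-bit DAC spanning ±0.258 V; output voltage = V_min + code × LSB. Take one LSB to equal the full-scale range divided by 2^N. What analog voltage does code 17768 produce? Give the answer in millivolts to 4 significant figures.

Span: 0.258 V − (-0.258 V) = 0.516 V. LSB = 0.516 V / 2^16.
V_out = -0.258 + 17768 × (0.516/65536) V
      = -0.258 + 0.139897 = -0.118103 V.

-118.1 mV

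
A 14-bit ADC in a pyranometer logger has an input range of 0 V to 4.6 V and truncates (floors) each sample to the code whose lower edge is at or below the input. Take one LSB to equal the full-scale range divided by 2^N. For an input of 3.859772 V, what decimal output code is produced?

Full-scale range = 4.6 V. LSB = 4.6 V / 2^14 ≈ 280.8 µV.
code = ⌊(V_in − V_min)/LSB⌋ = ⌊(V_in − V_min) × 2^14 / range⌋
     = ⌊(3.859772 − (0)) × 16384 / 4.6⌋ = ⌊3.859772 × 16384/4.6⌋
     = ⌊13747.501⌋ = 13747.

13747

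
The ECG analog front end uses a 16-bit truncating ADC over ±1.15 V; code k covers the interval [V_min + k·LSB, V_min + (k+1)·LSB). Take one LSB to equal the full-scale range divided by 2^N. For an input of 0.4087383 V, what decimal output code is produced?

44414

Span: 1.15 V − (-1.15 V) = 2.3 V. LSB = 2.3 V / 2^16 ≈ 35.10 µV.
V_in − V_min = 0.4087383 − (-1.15) = 1.5587383 V.
Divide by LSB: 1.5587383 × 65536/2.3 = 44414.5536.
Truncating gives code 44414.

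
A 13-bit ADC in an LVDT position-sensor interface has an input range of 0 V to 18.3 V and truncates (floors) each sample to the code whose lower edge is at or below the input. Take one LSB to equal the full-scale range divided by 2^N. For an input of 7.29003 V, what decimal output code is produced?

3263

Full-scale range = 18.3 V. LSB = 18.3 V / 2^13 ≈ 2.234 mV.
V_in − V_min = 7.29003 − (0) = 7.29003 V.
Divide by LSB: 7.29003 × 8192/18.3 = 3263.3839.
Truncating gives code 3263.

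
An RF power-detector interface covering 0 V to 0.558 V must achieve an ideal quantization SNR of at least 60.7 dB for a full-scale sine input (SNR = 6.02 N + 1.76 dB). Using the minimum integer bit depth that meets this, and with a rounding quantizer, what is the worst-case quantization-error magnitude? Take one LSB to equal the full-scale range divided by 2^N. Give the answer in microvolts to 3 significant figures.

Span = 0.558 V.
Required N = ⌈(60.7 − 1.76)/6.02⌉ = ⌈9.791⌉ = 10.
One LSB is 0.558 V / 1024 = 0.54492 mV.
|e|_max = LSB/2 = 272 µV.

272 µV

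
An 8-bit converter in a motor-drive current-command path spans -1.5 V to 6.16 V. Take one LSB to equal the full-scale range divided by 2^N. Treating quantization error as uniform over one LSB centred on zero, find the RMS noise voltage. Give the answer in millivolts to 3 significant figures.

Full-scale range = 6.16 V − (-1.5 V) = 7.66 V.
LSB = 7.66 V ÷ 2^8 = 7.66/256 V = 29.922 mV.
For a uniform distribution on [−LSB/2, +LSB/2], V_rms = LSB/√12 = 29.922 mV/3.4641 = 8.64 mV.

8.64 mV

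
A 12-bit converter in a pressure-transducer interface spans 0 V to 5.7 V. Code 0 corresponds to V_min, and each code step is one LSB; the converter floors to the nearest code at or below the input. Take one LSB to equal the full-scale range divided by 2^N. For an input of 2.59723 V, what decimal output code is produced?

Range is 5.7 V. LSB = 5.7 V / 2^12 ≈ 1.392 mV.
(V_in − V_min) × 2^12/range = (2.59723 − (0)) × 4096/5.7 = 1866.360.
Floor → code = 1866.

1866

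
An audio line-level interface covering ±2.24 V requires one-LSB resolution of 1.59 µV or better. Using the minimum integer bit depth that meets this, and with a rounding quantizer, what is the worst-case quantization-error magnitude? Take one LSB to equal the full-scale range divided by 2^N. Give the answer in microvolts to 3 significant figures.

0.534 µV

Full-scale range = 2.24 V − (-2.24 V) = 4.48 V.
Required number of levels: 4.48/1.59 µV = 2.8176e6; smallest N with 2^N ≥ that is 22.
LSB = 4.48 V ÷ 2^22 = 4.48/4194304 V = 1.0681 µV.
|e|_max = LSB/2 = 0.534 µV.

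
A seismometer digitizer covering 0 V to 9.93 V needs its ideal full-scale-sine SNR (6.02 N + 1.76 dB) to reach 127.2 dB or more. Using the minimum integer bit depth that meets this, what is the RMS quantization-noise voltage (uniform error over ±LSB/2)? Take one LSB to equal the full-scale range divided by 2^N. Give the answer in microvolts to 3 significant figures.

1.37 µV

Range is 9.93 V.
N ≥ (127.2 − 1.76)/6.02 = 20.837 → N_min = 21.
LSB = 9.93 V / 2^21 = 4.7350 µV.
RMS noise = LSB/√12 = 1.37 µV.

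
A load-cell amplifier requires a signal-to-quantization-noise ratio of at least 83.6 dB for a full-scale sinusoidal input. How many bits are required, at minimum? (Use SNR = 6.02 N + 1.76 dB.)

14 bits

N ≥ (83.6 − 1.76)/6.02 = 13.595 → N_min = 14.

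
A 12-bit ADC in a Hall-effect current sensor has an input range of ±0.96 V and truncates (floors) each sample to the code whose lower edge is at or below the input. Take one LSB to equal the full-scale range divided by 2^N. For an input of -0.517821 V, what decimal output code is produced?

943

The full-scale span is 0.96 − (-0.96) = 1.92 V. LSB = 1.92 V / 2^12 ≈ 468.8 µV.
V_in − V_min = -0.517821 − (-0.96) = 0.442179 V.
Divide by LSB: 0.442179 × 4096/1.92 = 943.3152.
Truncating gives code 943.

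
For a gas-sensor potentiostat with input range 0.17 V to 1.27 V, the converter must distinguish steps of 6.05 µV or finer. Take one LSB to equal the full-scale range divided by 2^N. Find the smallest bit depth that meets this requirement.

The full-scale span is 1.27 − (0.17) = 1.1 V.
1.1 V / 6.05 µV = 181800. Since 2^17 = 131072 and 2^18 = 262144, N = 18.

18 bits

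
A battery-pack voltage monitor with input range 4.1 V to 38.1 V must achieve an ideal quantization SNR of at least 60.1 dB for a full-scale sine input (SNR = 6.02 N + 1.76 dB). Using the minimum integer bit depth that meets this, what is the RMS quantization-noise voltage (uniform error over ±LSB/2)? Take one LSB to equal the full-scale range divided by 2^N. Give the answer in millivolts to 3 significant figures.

The full-scale span is 38.1 − (4.1) = 34 V.
N ≥ (60.1 − 1.76)/6.02 = 9.691 → N_min = 10.
One LSB is 34 V / 1024 = 33.203 mV.
RMS noise = LSB/√12 = 9.58 mV.

9.58 mV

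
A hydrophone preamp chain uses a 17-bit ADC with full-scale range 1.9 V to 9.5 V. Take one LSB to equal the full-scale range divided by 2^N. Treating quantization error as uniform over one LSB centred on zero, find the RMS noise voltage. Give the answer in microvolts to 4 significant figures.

The full-scale span is 9.5 − (1.9) = 7.6 V.
LSB = 7.6 V / 2^17 = 57.9834 µV.
σ_q = LSB/√12 = 57.9834 µV/3.4641 = 16.74 µV.

16.74 µV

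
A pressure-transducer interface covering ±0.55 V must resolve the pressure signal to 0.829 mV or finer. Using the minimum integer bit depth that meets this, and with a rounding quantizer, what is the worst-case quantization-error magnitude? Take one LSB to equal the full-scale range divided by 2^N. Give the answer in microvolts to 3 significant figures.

269 µV

Span: 0.55 V − (-0.55 V) = 1.1 V.
Need 2^N ≥ 1.1 V / 0.829 mV = 1327 → N_min = 11.
Step size = 1.1/2048 V = 0.53711 mV.
Half an LSB is 269 µV.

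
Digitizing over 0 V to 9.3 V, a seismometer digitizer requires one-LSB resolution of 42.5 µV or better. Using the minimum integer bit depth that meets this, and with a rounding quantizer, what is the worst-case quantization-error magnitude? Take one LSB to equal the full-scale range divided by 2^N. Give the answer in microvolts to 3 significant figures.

17.7 µV

Full-scale range = 9.3 V.
Need 2^N ≥ 9.3 V / 42.5 µV = 218800 → N_min = 18.
LSB = 9.3 V / 2^18 = 35.477 µV.
Max error for round-to-nearest is LSB/2 = 17.7 µV.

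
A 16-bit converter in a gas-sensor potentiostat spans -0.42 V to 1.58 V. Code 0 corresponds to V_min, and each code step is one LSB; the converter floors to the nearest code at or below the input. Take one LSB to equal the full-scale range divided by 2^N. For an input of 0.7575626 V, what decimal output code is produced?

Span: 1.58 V − (-0.42 V) = 2 V. LSB = 2 V / 2^16 ≈ 30.52 µV.
(V_in − V_min) × 2^16/range = (0.7575626 − (-0.42)) × 65536/2 = 38586.371.
Floor → code = 38586.

38586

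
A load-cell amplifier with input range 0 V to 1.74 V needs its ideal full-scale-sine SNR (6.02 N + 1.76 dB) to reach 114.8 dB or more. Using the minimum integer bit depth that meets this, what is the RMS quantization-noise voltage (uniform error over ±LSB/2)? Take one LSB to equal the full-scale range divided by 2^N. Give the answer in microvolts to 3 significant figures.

0.958 µV

Full-scale range = 1.74 V.
Required N = ⌈(114.8 − 1.76)/6.02⌉ = ⌈18.777⌉ = 19.
LSB = 1.74 V / 2^19 = 3.3188 µV.
RMS noise = LSB/√12 = 0.958 µV.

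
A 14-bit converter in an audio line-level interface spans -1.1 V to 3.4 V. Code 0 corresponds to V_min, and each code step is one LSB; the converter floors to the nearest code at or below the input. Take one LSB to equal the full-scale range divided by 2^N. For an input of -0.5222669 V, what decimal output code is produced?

Full-scale range = 3.4 V − (-1.1 V) = 4.5 V. LSB = 4.5 V / 2^14 ≈ 274.7 µV.
V_in − V_min = -0.5222669 − (-1.1) = 0.5777331 V.
Divide by LSB: 0.5777331 × 16384/4.5 = 2103.4620.
Truncating gives code 2103.

2103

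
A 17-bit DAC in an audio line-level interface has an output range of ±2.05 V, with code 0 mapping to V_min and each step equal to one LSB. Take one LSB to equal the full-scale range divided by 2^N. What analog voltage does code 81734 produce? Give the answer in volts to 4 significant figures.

0.5067 V

Span: 2.05 V − (-2.05 V) = 4.1 V. LSB = 4.1 V / 2^17.
V_out = V_min + code × LSB = -2.05 V + 81734 × 4.1 V / 131072
      = -2.05 + 2.55668 = 0.506682 V.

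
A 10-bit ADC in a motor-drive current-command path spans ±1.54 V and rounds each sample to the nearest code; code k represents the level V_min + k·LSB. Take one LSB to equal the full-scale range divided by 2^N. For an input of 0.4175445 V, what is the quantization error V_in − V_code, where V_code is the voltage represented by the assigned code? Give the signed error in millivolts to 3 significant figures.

−0.541 mV

Range = 1.54 − (-1.54) = 3.08 V. LSB = 3.08 V / 2^10 ≈ 3.008 mV.
(V_in − V_min)/LSB = (0.4175445 − (-1.54)) × 1024/3.08 = 650.8200 → nearest code k = 651.
V_code = V_min + k × range/2^10 = -1.54 + 651 × 3.08/1024 = 0.4180859375 V.
V_in − V_code = 0.4175445 − (0.4180859375) = −0.541 mV.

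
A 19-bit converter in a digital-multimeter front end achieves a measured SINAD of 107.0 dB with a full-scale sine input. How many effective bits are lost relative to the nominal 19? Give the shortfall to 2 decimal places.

Effective bits = (107.0 − 1.76)/6.02 = 17.4817.
Lost resolution: 19 − 17.4817 = 1.5183 bits.

1.52 bits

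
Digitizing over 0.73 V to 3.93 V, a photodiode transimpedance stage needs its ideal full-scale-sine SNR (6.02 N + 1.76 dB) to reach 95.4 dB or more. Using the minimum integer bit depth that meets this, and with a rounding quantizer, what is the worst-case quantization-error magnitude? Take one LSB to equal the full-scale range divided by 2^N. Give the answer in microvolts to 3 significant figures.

24.4 µV

Full-scale range = 3.93 V − (0.73 V) = 3.2 V.
N ≥ (95.4 − 1.76)/6.02 = 15.555 → N_min = 16.
LSB = 3.2 V ÷ 2^16 = 3.2/65536 V = 48.828 µV.
|e|_max = LSB/2 = 24.4 µV.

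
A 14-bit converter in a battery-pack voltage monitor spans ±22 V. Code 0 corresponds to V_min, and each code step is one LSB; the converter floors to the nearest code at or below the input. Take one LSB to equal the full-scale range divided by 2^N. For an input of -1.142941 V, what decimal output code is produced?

7766

The full-scale span is 22 − (-22) = 44 V. LSB = 44 V / 2^14 ≈ 2.686 mV.
code = ⌊(V_in − V_min)/LSB⌋ = ⌊(V_in − V_min) × 2^14 / range⌋
     = ⌊(-1.142941 − (-22)) × 16384 / 44⌋ = ⌊20.857059 × 16384/44⌋
     = ⌊7766.410⌋ = 7766.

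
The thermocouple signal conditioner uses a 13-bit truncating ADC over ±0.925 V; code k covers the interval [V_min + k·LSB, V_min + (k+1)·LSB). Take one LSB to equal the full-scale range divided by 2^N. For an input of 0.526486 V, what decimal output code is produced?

Full-scale range = 0.925 V − (-0.925 V) = 1.85 V. LSB = 1.85 V / 2^13 ≈ 225.8 µV.
V_in − V_min = 0.526486 − (-0.925) = 1.451486 V.
Divide by LSB: 1.451486 × 8192/1.85 = 6427.3369.
Truncating gives code 6427.

6427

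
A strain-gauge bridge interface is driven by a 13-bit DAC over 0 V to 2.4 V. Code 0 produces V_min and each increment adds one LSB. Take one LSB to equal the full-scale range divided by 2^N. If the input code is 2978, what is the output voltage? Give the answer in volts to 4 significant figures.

0.8725 V

Full-scale range = 2.4 V. LSB = 2.4 V / 2^13.
Output = V_min + (2978/8192) × range = 0 + 0.363525 × 2.4 V
      = 0 V + 0.872461 V = 0.872461 V.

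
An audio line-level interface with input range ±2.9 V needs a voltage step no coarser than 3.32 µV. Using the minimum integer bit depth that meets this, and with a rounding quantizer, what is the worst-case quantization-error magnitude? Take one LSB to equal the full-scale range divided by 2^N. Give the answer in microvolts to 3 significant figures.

1.38 µV

Full-scale range = 2.9 V − (-2.9 V) = 5.8 V.
Need 2^N ≥ 5.8 V / 3.32 µV = 1.747e6 → N_min = 21.
Step size = 5.8/2097152 V = 2.7657 µV.
Max error for round-to-nearest is LSB/2 = 1.38 µV.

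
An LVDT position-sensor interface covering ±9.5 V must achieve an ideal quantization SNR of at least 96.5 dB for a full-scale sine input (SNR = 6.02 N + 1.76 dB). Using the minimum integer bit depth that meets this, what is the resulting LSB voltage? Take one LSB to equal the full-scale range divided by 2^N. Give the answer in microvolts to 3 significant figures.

Range = 9.5 − (-9.5) = 19 V.
6.02 N + 1.76 ≥ 96.5 gives N ≥ 15.738, so the minimum integer is 16.
Step size = 19/65536 V = 290 µV.

290 µV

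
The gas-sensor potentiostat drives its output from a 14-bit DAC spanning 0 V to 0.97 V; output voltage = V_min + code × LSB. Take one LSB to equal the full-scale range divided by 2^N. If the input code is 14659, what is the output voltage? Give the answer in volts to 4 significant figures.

0.8679 V

Full-scale range = 0.97 V. LSB = 0.97 V / 2^14.
V_out = V_min + code × LSB = 0 V + 14659 × 0.97 V / 16384
      = 0 V + 0.867873 V = 0.867873 V.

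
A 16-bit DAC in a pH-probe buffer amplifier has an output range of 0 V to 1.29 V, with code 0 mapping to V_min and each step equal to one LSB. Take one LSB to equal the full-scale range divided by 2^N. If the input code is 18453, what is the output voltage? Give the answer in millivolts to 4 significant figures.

Full-scale range = 1.29 V. LSB = 1.29 V / 2^16.
V_out = 0 + 18453 × (1.29/65536) V
      = 0 V + 0.363226 V = 0.363226 V.

363.2 mV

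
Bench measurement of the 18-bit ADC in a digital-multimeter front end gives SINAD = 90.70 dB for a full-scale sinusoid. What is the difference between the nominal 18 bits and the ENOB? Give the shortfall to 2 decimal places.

3.23 bits

Effective bits = (90.70 − 1.76)/6.02 = 14.7741.
Lost resolution: 18 − 14.7741 = 3.2259 bits.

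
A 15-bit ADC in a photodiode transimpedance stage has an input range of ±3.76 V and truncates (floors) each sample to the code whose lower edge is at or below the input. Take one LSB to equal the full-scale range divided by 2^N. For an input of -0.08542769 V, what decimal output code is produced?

The full-scale span is 3.76 − (-3.76) = 7.52 V. LSB = 7.52 V / 2^15 ≈ 229.5 µV.
code = ⌊(V_in − V_min)/LSB⌋ = ⌊(V_in − V_min) × 2^15 / range⌋
     = ⌊(-0.08542769 − (-3.76)) × 32768 / 7.52⌋ = ⌊3.67457231 × 32768/7.52⌋
     = ⌊16011.753⌋ = 16011.

16011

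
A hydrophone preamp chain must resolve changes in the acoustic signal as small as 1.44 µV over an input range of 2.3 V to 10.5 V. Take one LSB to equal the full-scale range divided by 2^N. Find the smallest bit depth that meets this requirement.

23 bits

Full-scale range = 10.5 V − (2.3 V) = 8.2 V.
8.2 V / 1.44 µV = 5.694e6. Since 2^22 = 4194304 and 2^23 = 8388608, N = 23.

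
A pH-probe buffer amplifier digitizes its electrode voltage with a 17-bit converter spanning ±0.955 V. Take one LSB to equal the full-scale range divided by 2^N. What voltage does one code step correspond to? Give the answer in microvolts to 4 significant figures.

14.57 µV

Range = 0.955 − (-0.955) = 1.91 V.
2^17 = 131072 levels.
LSB = 1.91 V / 2^17 = 14.57 µV.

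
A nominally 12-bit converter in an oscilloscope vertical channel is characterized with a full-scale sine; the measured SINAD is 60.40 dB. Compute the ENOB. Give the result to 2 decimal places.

9.74 bits

ENOB = (60.40 − 1.76)/6.02 = 9.7409 bits.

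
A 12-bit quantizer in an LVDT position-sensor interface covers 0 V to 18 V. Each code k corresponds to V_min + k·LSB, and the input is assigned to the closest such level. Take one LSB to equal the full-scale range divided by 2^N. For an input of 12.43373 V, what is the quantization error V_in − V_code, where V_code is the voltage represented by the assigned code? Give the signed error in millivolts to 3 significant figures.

Span = 18 V. LSB = 18 V / 2^12 ≈ 4.395 mV.
(12.43373 − (0)) / LSB = 12.43373 × 4096/18 = 2829.3643. Nearest integer: k = 2829.
V_code = V_min + k × range/2^12 = 0 + 2829 × 18/4096 = 12.43212891 V.
e = 12.43373 − (12.43212891) = +1.60 mV.

+1.60 mV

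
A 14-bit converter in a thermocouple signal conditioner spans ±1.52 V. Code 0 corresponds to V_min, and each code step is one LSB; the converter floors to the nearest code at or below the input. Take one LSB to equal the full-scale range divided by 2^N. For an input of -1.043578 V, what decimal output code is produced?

Span: 1.52 V − (-1.52 V) = 3.04 V. LSB = 3.04 V / 2^14 ≈ 185.5 µV.
V_in − V_min = -1.043578 − (-1.52) = 0.476422 V.
Divide by LSB: 0.476422 × 16384/3.04 = 2567.6638.
Truncating gives code 2567.

2567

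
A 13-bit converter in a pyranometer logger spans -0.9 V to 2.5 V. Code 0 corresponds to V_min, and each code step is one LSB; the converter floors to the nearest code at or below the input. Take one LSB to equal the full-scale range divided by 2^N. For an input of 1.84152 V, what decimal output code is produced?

6605

Range = 2.5 − (-0.9) = 3.4 V. LSB = 3.4 V / 2^13 ≈ 415.0 µV.
V_in − V_min = 1.84152 − (-0.9) = 2.74152 V.
Divide by LSB: 2.74152 × 8192/3.4 = 6605.4505.
Truncating gives code 6605.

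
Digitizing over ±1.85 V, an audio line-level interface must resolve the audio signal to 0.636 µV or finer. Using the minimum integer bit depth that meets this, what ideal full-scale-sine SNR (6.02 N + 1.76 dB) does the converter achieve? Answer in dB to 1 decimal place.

140.2 dB

Full-scale range = 1.85 V − (-1.85 V) = 3.7 V.
Required number of levels: 3.7/0.636 µV = 5.8176e6; smallest N with 2^N ≥ that is 23.
6.02(23) + 1.76 = 140.22 dB.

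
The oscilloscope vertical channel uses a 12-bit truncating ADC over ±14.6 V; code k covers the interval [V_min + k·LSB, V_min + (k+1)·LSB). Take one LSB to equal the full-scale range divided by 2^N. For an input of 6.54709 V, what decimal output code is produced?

2966

The full-scale span is 14.6 − (-14.6) = 29.2 V. LSB = 29.2 V / 2^12 ≈ 7.129 mV.
code = ⌊(V_in − V_min)/LSB⌋ = ⌊(V_in − V_min) × 2^12 / range⌋
     = ⌊(6.54709 − (-14.6)) × 4096 / 29.2⌋ = ⌊21.14709 × 4096/29.2⌋
     = ⌊2966.386⌋ = 2966.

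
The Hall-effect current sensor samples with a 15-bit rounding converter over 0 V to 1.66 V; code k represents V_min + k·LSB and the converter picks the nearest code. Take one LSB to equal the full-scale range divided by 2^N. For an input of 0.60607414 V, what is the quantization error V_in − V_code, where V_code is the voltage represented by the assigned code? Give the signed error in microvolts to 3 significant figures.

Span = 1.66 V. LSB = 1.66 V / 2^15 ≈ 50.66 µV.
Position in LSBs: (0.60607414 − (0)) × 32768/1.66 = 11963.7575; rounding gives k = 11964.
V_code = V_min + k × range/2^15 = 0 + 11964 × 1.66/32768 = 0.60608642578 V.
V_in − V_code = 0.60607414 − (0.60608642578) = −12.3 µV.

−12.3 µV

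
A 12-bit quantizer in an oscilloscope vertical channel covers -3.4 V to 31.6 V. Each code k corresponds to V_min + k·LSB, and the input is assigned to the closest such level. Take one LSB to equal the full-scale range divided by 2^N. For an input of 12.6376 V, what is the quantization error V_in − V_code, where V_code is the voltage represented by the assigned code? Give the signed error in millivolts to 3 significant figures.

−1.22 mV

The full-scale span is 31.6 − (-3.4) = 35 V. LSB = 35 V / 2^12 ≈ 8.545 mV.
(12.6376 − (-3.4)) / LSB = 16.0376 × 4096/35 = 1876.8574. Nearest integer: k = 1877.
Reconstructed level: -3.4 + 1877 × 35/4096 V = 12.63881836 V.
V_in − V_code = 12.6376 − (12.63881836) = −1.22 mV.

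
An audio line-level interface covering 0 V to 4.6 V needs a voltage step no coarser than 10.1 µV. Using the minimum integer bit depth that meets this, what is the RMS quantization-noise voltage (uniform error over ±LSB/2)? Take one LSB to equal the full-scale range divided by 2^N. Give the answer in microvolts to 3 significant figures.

Span = 4.6 V.
Need 2^N ≥ 4.6 V / 10.1 µV = 455400 → N_min = 19.
One LSB is 4.6 V / 524288 = 8.7738 µV.
σ_q = LSB/√12 = 8.7738 µV/3.4641 = 2.53 µV.

2.53 µV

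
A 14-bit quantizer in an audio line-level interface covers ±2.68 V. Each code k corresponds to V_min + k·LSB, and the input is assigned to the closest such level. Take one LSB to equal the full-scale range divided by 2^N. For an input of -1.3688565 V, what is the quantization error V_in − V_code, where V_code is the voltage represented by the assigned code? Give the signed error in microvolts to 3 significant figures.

−67.4 µV

Range = 2.68 − (-2.68) = 5.36 V. LSB = 5.36 V / 2^14 ≈ 327.1 µV.
(-1.3688565 − (-2.68)) / LSB = 1.3111435 × 16384/5.36 = 4007.7939. Nearest integer: k = 4008.
V_code = V_min + k × range/2^14 = -2.68 + 4008 × 5.36/16384 = -1.3687890625 V.
e = -1.3688565 − (-1.3687890625) = −67.4 µV.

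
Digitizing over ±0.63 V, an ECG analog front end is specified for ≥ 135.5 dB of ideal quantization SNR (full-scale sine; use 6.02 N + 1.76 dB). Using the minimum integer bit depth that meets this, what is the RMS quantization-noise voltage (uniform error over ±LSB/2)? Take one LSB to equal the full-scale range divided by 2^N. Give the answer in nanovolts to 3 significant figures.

Full-scale range = 0.63 V − (-0.63 V) = 1.26 V.
Required N = ⌈(135.5 − 1.76)/6.02⌉ = ⌈22.216⌉ = 23.
LSB = 1.26 V / 2^23 = 150.20 nV.
RMS noise = LSB/√12 = 43.4 nV.

43.4 nV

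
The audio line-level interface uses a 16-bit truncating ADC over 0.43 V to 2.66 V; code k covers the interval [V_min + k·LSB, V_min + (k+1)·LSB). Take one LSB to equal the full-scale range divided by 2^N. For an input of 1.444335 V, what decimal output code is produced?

29809

Span: 2.66 V − (0.43 V) = 2.23 V. LSB = 2.23 V / 2^16 ≈ 34.03 µV.
code = ⌊(V_in − V_min)/LSB⌋ = ⌊(V_in − V_min) × 2^16 / range⌋
     = ⌊(1.444335 − (0.43)) × 65536 / 2.23⌋ = ⌊1.014335 × 65536/2.23⌋
     = ⌊29809.623⌋ = 29809.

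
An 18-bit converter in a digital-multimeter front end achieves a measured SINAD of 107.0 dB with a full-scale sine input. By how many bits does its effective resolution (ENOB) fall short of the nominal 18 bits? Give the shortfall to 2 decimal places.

ENOB = (SINAD − 1.76)/6.02 = (107.0 − 1.76)/6.02 = 17.4817 bits.
18 − 17.4817 = 0.52 bits below nominal.

0.52 bits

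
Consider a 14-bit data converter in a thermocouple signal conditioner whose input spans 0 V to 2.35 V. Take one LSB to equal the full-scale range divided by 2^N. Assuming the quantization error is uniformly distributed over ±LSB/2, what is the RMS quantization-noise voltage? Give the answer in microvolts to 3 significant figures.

41.4 µV

Range is 2.35 V.
One LSB is 2.35 V / 16384 = 143.43 µV.
For a uniform distribution on [−LSB/2, +LSB/2], V_rms = LSB/√12 = 143.43 µV/3.4641 = 41.4 µV.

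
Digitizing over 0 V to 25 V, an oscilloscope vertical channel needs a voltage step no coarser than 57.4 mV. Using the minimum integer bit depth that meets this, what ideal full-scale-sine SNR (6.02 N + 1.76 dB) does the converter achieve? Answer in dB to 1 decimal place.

55.9 dB

Span = 25 V.
Required number of levels: 25/57.4 mV = 435.54; smallest N with 2^N ≥ that is 9.
Ideal SNR at N = 9: 6.02·9 + 1.76 = 55.9 dB.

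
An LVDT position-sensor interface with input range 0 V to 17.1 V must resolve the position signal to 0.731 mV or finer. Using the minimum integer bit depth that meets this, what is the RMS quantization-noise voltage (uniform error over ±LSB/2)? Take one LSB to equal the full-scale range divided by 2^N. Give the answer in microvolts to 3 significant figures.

151 µV

Range is 17.1 V.
Required number of levels: 17.1/0.731 mV = 23393; smallest N with 2^N ≥ that is 15.
One LSB is 17.1 V / 32768 = 0.52185 mV.
V_rms = LSB/√12 = 151 µV.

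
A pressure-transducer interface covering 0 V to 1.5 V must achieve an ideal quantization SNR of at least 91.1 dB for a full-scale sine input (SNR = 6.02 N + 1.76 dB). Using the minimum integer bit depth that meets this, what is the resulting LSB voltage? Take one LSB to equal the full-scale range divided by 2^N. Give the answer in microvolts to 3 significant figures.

45.8 µV

Full-scale range = 1.5 V.
6.02 N + 1.76 ≥ 91.1 gives N ≥ 14.841, so the minimum integer is 15.
One LSB is 1.5 V / 32768 = 45.8 µV.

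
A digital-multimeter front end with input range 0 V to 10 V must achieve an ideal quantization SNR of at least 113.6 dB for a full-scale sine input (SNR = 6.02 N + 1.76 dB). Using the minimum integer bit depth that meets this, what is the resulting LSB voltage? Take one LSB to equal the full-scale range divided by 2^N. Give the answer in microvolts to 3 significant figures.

19.1 µV

V_FS = 10 V.
Solving 6.02 N ≥ 113.6 − 1.76: N ≥ 18.578. Round up → N = 19.
Step size = 10/524288 V = 19.1 µV.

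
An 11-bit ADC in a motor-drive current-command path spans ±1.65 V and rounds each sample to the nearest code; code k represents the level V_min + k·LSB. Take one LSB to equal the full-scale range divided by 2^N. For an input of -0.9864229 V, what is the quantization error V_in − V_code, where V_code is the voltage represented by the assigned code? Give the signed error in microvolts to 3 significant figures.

The full-scale span is 1.65 − (-1.65) = 3.3 V. LSB = 3.3 V / 2^11 ≈ 1.611 mV.
(-0.9864229 − (-1.65)) / LSB = 0.6635771 × 2048/3.3 = 411.8200. Nearest integer: k = 412.
V_code = V_min + k × range/2^11 = -1.65 + 412 × 3.3/2048 = -0.9861328125 V.
Error = V_in − V_code = -0.9864229 − (-0.9861328125) = −290 µV.

−290 µV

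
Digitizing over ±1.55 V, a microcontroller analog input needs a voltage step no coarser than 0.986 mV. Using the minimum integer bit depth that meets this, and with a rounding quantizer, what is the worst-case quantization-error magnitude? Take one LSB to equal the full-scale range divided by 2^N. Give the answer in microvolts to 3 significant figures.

The full-scale span is 1.55 − (-1.55) = 3.1 V.
Need 2^N ≥ 3.1 V / 0.986 mV = 3144 → N_min = 12.
One LSB is 3.1 V / 4096 = 0.75684 mV.
Half an LSB is 378 µV.

378 µV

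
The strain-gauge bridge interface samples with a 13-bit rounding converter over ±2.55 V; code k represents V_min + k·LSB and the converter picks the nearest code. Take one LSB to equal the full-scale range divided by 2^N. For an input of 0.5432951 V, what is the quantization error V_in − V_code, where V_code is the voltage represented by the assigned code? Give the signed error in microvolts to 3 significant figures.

Span: 2.55 V − (-2.55 V) = 5.1 V. LSB = 5.1 V / 2^13 ≈ 0.6226 mV.
(V_in − V_min)/LSB = (0.5432951 − (-2.55)) × 8192/5.1 = 4968.6811 → nearest code k = 4969.
Reconstructed level: -2.55 + 4969 × 5.1/8192 V = 0.5434936523 V.
e = 0.5432951 − (0.5434936523) = −199 µV.

−199 µV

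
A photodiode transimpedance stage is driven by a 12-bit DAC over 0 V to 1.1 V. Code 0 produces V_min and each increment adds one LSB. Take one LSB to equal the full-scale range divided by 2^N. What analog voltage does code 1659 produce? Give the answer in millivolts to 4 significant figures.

Span = 1.1 V. LSB = 1.1 V / 2^12.
Output = V_min + (1659/4096) × range = 0 + 0.405029 × 1.1 V
      = 0 + 0.445532 = 0.445532 V.

445.5 mV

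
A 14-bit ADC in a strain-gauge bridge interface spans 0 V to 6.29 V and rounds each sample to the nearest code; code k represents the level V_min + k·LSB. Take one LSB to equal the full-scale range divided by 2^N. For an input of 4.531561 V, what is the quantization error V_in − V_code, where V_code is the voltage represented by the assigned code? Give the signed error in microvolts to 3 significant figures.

−126 µV

V_FS = 6.29 V. LSB = 6.29 V / 2^14 ≈ 383.9 µV.
(4.531561 − (0)) / LSB = 4.531561 × 16384/6.29 = 11803.6718. Nearest integer: k = 11804.
V_code = 0 + (11804/16384) × 6.29 = 4.5316870117 V.
V_in − V_code = 4.531561 − (4.5316870117) = −126 µV.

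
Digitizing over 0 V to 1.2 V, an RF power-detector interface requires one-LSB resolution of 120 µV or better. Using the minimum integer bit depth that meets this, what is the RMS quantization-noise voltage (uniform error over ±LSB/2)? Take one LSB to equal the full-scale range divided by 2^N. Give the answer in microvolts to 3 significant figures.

Range is 1.2 V.
Required number of levels: 1.2/120 µV = 10000; smallest N with 2^N ≥ that is 14.
Step size = 1.2/16384 V = 73.242 µV.
V_rms = LSB/√12 = 21.1 µV.

21.1 µV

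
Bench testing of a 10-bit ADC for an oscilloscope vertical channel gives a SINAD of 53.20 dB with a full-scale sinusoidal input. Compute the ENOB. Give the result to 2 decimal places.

8.54 bits

(53.20 − 1.76) / 6.02 = 51.44/6.02 = 8.5449 effective bits.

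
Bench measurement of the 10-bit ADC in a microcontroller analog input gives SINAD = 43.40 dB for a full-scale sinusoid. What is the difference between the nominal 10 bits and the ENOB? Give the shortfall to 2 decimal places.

N_eff = (43.40 − 1.76)/6.02 = 6.9169 bits.
Shortfall = 10 − 6.9169 = 3.0831 bits.

3.08 bits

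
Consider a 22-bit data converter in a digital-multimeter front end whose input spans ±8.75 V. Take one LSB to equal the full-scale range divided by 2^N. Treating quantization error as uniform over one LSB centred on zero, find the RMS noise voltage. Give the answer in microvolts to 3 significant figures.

Range = 8.75 − (-8.75) = 17.5 V.
One LSB is 17.5 V / 4194304 = 4.1723 µV.
V_rms = LSB/√12 = 4.1723 µV / √12 = 1.20 µV.

1.20 µV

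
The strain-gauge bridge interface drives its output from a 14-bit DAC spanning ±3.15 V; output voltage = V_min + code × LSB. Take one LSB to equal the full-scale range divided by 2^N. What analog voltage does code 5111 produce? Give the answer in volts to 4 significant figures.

-1.185 V

Full-scale range = 3.15 V − (-3.15 V) = 6.3 V. LSB = 6.3 V / 2^14.
V_out = V_min + code × LSB = -3.15 V + 5111 × 6.3 V / 16384
      = -3.15 V + 1.96529 V = -1.18471 V.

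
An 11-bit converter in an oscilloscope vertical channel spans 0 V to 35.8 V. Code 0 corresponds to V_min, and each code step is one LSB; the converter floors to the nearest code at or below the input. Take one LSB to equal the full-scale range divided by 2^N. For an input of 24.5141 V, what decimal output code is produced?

1402

V_FS = 35.8 V. LSB = 35.8 V / 2^11 ≈ 17.48 mV.
code = ⌊(V_in − V_min)/LSB⌋ = ⌊(V_in − V_min) × 2^11 / range⌋
     = ⌊(24.5141 − (0)) × 2048 / 35.8⌋ = ⌊24.5141 × 2048/35.8⌋
     = ⌊1402.371⌋ = 1402.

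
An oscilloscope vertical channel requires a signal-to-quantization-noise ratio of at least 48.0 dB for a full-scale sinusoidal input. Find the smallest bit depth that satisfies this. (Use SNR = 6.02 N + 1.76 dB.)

Required N = ⌈(48.0 − 1.76)/6.02⌉ = ⌈7.681⌉ = 8.

8 bits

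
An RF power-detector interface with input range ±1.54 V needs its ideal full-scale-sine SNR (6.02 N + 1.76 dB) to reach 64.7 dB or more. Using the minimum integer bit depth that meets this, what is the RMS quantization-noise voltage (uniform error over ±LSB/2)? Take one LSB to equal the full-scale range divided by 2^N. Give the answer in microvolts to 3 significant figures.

434 µV

Span: 1.54 V − (-1.54 V) = 3.08 V.
Solving 6.02 N ≥ 64.7 − 1.76: N ≥ 10.455. Round up → N = 11.
One LSB is 3.08 V / 2048 = 1.5039 mV.
RMS noise = LSB/√12 = 434 µV.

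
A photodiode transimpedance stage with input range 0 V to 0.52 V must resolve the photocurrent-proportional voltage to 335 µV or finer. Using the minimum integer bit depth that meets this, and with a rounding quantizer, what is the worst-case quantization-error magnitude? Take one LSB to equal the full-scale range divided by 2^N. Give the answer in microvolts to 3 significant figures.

127 µV

Span = 0.52 V.
Need 2^N ≥ 0.52 V / 335 µV = 1552 → N_min = 11.
Step size = 0.52/2048 V = 253.91 µV.
|e|_max = LSB/2 = 127 µV.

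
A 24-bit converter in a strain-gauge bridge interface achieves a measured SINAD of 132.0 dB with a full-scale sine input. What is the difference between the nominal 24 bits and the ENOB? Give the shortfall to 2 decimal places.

N_eff = (132.0 − 1.76)/6.02 = 21.6346 bits.
24 − 21.6346 = 2.37 bits below nominal.

2.37 bits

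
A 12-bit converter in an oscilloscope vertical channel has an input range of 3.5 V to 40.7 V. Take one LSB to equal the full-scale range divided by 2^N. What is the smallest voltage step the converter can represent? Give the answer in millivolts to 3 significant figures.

Full-scale range = 40.7 V − (3.5 V) = 37.2 V.
2^12 = 4096 levels.
LSB = 37.2 V / 2^12 = 9.08 mV.

9.08 mV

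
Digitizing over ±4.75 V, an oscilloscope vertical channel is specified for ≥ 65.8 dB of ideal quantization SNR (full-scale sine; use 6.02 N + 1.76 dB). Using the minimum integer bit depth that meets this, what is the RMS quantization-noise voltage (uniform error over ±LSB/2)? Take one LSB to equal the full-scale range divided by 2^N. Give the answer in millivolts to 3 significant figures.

1.34 mV

Full-scale range = 4.75 V − (-4.75 V) = 9.5 V.
Required N = ⌈(65.8 − 1.76)/6.02⌉ = ⌈10.638⌉ = 11.
One LSB is 9.5 V / 2048 = 4.6387 mV.
σ_q = LSB/√12 = 4.6387 mV/3.4641 = 1.34 mV.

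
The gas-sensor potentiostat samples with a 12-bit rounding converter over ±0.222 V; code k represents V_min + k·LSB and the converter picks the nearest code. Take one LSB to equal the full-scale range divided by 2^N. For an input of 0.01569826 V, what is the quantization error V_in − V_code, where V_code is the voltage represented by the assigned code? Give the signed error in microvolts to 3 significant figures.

Range = 0.222 − (-0.222) = 0.444 V. LSB = 0.444 V / 2^12 ≈ 108.4 µV.
(0.01569826 − (-0.222)) / LSB = 0.23769826 × 4096/0.444 = 2192.8200. Nearest integer: k = 2193.
V_code = -0.222 + (2193/4096) × 0.444 = 0.01571777344 V.
V_in − V_code = 0.01569826 − (0.01571777344) = −19.5 µV.

−19.5 µV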